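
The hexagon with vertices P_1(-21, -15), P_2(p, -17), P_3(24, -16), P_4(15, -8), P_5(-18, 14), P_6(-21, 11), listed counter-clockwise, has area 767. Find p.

The doubled signed area Σ (x_i y_{i+1} − x_{i+1} y_i) is linear in p.
With p=0 it equals 1521; the coefficient of p is -1 (from the two edges through P_2).
So -1·p + 1521 = 2·767 = 1534 ⇒ p = -13.

-13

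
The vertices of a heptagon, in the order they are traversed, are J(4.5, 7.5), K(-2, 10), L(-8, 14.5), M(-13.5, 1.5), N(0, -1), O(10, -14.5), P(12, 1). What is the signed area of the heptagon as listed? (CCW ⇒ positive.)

293.875

Σ = (60) + (51) + (183.75) + (13.5) + (10) + (184) + (85.5) = 587.75
Signed area = Σ/2 = 293.875 (positive ⇒ counter-clockwise traversal).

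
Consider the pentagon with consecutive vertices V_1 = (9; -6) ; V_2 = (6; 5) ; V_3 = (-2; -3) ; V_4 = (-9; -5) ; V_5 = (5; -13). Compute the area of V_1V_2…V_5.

142.5

V_1→V_2: (9)(5) − (6)(-6) = 81
V_2→V_3: (6)(-3) − (-2)(5) = -8
V_3→V_4: (-2)(-5) − (-9)(-3) = -17
V_4→V_5: (-9)(-13) − (5)(-5) = 142
V_5→V_1: (5)(-6) − (9)(-13) = 87
Σ = 285
Area = |Σ|/2 = 142.5.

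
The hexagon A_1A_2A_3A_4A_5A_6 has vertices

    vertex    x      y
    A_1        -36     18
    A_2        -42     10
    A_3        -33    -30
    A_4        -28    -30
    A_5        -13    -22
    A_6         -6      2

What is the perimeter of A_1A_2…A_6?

132

|A_1A_2| = √((-6)² + (-8)²) = √100 = 10
|A_2A_3| = √((9)² + (-40)²) = √1681 = 41
|A_3A_4| = √((5)² + (0)²) = √25 = 5
|A_4A_5| = √((15)² + (8)²) = √289 = 17
|A_5A_6| = √((7)² + (24)²) = √625 = 25
|A_6A_1| = √((-30)² + (16)²) = √1156 = 34
Perimeter = 10 + 41 + 5 + 17 + 25 + 34 = 132.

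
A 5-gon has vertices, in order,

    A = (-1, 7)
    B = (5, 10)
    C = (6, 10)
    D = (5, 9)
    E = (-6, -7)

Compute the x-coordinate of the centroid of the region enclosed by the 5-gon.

Apply Gauss's area formula. First the cross-terms c_i = x_i·y_{i+1} − x_{i+1}·y_i:
  -45, -10, 4, 19, -49  ⇒  2A = -81, A = -40.5.
Then Σ (x_i + x_{i+1})·c_i = 78, so x̄ = 78 / (6·(-40.5)) = -26/81.

-26/81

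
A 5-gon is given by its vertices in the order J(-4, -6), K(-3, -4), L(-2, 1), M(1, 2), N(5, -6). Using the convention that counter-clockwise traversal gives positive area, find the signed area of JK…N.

Apply the shoelace formula: 2A = Σ (x_i·y_{i+1} − x_{i+1}·y_i), indices taken mod 5.
Σ = (-2) + (-11) + (-5) + (-16) + (-54) = -88
Signed area = Σ/2 = -44 (negative ⇒ clockwise traversal).

-44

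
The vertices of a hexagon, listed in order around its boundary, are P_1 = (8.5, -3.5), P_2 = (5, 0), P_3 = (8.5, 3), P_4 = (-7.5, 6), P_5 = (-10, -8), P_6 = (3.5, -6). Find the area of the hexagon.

176.375

P_1→P_2: (8.5)(0) − (5)(-3.5) = 17.5
P_2→P_3: (5)(3) − (8.5)(0) = 15
P_3→P_4: (8.5)(6) − (-7.5)(3) = 73.5
P_4→P_5: (-7.5)(-8) − (-10)(6) = 120
P_5→P_6: (-10)(-6) − (3.5)(-8) = 88
P_6→P_1: (3.5)(-3.5) − (8.5)(-6) = 38.75
Σ = 352.75
Area = |Σ|/2 = 176.375.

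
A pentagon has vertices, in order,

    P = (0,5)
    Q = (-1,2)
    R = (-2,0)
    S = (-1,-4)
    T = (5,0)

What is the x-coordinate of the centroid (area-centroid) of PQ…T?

Apply the surveyor's formula. First the cross-terms c_i = x_i·y_{i+1} − x_{i+1}·y_i:
  5, 4, 8, 20, 25  ⇒  2A = 62, A = 31.
Then Σ (x_i + x_{i+1})·c_i = 164, so x̄ = 164 / (6·31) = 82/93.

82/93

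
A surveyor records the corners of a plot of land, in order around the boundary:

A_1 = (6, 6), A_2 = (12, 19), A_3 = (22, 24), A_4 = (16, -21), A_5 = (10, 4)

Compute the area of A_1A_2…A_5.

Apply the surveyor's formula: 2A = Σ (x_i·y_{i+1} − x_{i+1}·y_i), indices taken mod 5.
Σ = (42) + (-130) + (-846) + (274) + (36) = -624
Area = |Σ|/2 = 312.

312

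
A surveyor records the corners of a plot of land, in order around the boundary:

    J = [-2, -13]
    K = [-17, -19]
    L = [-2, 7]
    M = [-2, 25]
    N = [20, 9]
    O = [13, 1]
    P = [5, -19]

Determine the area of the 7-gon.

Σ = (-183) + (-157) + (-36) + (-518) + (-97) + (-252) + (-103) = -1346
Area = |Σ|/2 = 673.

673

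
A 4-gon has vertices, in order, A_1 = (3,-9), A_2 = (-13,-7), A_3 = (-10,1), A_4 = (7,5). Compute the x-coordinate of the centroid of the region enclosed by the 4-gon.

Apply the shoelace formula. First the cross-terms c_i = x_i·y_{i+1} − x_{i+1}·y_i:
  -138, -83, -57, -78  ⇒  2A = -356, A = -178.
Then Σ (x_i + x_{i+1})·c_i = 2680, so x̄ = 2680 / (6·(-178)) = -670/267.

-670/267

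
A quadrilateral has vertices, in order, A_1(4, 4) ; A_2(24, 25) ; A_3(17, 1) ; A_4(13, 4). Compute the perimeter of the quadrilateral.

|A_1A_2| = √((20)² + (21)²) = √841 = 29
|A_2A_3| = √((-7)² + (-24)²) = √625 = 25
|A_3A_4| = √((-4)² + (3)²) = √25 = 5
|A_4A_1| = √((-9)² + (0)²) = √81 = 9
Perimeter = 29 + 25 + 5 + 9 = 68.

68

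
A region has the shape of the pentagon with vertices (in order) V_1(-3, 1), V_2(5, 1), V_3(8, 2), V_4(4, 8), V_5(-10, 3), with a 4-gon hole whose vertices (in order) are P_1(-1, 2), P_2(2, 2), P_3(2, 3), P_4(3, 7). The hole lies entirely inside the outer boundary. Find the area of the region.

Outer boundary:
Apply the shoelace (surveyor's) formula: 2A = Σ (x_i·y_{i+1} − x_{i+1}·y_i), indices taken mod 5.
V_1→V_2: (-3)(1) − (5)(1) = -8
V_2→V_3: (5)(2) − (8)(1) = 2
V_3→V_4: (8)(8) − (4)(2) = 56
V_4→V_5: (4)(3) − (-10)(8) = 92
V_5→V_1: (-10)(1) − (-3)(3) = -1
Σ = 141
Area = |Σ|/2 = 70.5.
Hole:
Apply the surveyor's formula: 2A = Σ (x_i·y_{i+1} − x_{i+1}·y_i), indices taken mod 4.
Cross-terms: -6, 2, 5, 13  ⇒  Σ = 14
Area = |Σ|/2 = 7.
Net area = 70.5 − 7 = 63.5.

63.5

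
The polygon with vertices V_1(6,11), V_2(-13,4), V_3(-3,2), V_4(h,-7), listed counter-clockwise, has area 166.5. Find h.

13

Write out the shoelace sum; only the two edges meeting at V_4 involve h:
2·Area = [((-3)·(-7) − h·2) + (h·11 − 6·(-7))] + 153
       = 9·h + 216 = 333
⇒ h = 13.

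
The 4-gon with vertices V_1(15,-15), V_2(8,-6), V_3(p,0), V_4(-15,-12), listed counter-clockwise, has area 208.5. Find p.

3

The doubled signed area Σ (x_i y_{i+1} − x_{i+1} y_i) is linear in p.
With p=0 it equals 435; the coefficient of p is -6 (from the two edges through V_3).
So -6·p + 435 = 2·208.5 = 417 ⇒ p = 3.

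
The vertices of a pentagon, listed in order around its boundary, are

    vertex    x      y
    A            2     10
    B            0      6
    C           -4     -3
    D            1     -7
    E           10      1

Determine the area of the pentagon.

Apply the surveyor's formula: 2A = Σ (x_i·y_{i+1} − x_{i+1}·y_i), indices taken mod 5.
Cross-terms: 12, 24, 31, 71, 98  ⇒  Σ = 236
Area = |Σ|/2 = 118.

118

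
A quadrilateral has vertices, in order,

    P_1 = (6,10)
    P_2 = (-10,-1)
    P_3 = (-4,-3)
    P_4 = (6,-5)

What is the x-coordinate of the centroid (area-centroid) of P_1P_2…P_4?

52/93

Apply the shoelace (surveyor's) formula. First the cross-terms c_i = x_i·y_{i+1} − x_{i+1}·y_i:
  94, 26, 38, 90  ⇒  2A = 248, A = 124.
Then Σ (x_i + x_{i+1})·c_i = 416, so x̄ = 416 / (6·124) = 52/93.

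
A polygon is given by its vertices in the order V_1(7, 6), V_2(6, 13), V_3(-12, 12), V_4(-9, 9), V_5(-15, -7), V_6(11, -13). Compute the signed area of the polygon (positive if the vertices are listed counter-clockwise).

V_1→V_2: (7)(13) − (6)(6) = 55
V_2→V_3: (6)(12) − (-12)(13) = 228
V_3→V_4: (-12)(9) − (-9)(12) = 0
V_4→V_5: (-9)(-7) − (-15)(9) = 198
V_5→V_6: (-15)(-13) − (11)(-7) = 272
V_6→V_1: (11)(6) − (7)(-13) = 157
Σ = 910
Signed area = Σ/2 = 455 (positive ⇒ counter-clockwise traversal).

455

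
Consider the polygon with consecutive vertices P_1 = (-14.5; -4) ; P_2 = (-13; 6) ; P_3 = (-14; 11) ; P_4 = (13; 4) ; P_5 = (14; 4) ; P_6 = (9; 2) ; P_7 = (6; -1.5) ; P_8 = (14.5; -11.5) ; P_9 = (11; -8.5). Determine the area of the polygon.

Apply the shoelace formula: 2A = Σ (x_i·y_{i+1} − x_{i+1}·y_i), indices taken mod 9.
P_1→P_2: (-14.5)(6) − (-13)(-4) = -139
P_2→P_3: (-13)(11) − (-14)(6) = -59
P_3→P_4: (-14)(4) − (13)(11) = -199
P_4→P_5: (13)(4) − (14)(4) = -4
P_5→P_6: (14)(2) − (9)(4) = -8
P_6→P_7: (9)(-1.5) − (6)(2) = -25.5
P_7→P_8: (6)(-11.5) − (14.5)(-1.5) = -47.25
P_8→P_9: (14.5)(-8.5) − (11)(-11.5) = 3.25
P_9→P_1: (11)(-4) − (-14.5)(-8.5) = -167.25
Σ = -645.75
Area = |Σ|/2 = 322.875.

322.875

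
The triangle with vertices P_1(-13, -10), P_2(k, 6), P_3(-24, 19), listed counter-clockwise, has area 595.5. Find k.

22

The doubled signed area Σ (x_i y_{i+1} − x_{i+1} y_i) is linear in k.
With k=0 it equals 553; the coefficient of k is 29 (from the two edges through P_2).
So 29·k + 553 = 2·595.5 = 1191 ⇒ k = 22.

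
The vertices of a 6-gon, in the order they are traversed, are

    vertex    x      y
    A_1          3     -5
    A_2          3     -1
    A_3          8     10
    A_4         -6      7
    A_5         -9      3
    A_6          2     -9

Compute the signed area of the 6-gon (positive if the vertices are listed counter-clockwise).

Apply the surveyor's formula: 2A = Σ (x_i·y_{i+1} − x_{i+1}·y_i), indices taken mod 6.
A_1→A_2: (3)(-1) − (3)(-5) = 12
A_2→A_3: (3)(10) − (8)(-1) = 38
A_3→A_4: (8)(7) − (-6)(10) = 116
A_4→A_5: (-6)(3) − (-9)(7) = 45
A_5→A_6: (-9)(-9) − (2)(3) = 75
A_6→A_1: (2)(-5) − (3)(-9) = 17
Σ = 303
Signed area = Σ/2 = 151.5 (positive ⇒ counter-clockwise traversal).

151.5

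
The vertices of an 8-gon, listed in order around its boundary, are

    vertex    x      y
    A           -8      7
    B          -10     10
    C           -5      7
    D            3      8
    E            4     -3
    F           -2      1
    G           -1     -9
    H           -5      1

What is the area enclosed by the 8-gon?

94

Apply Gauss's area formula: 2A = Σ (x_i·y_{i+1} − x_{i+1}·y_i), indices taken mod 8.
Σ = (-10) + (-20) + (-61) + (-41) + (-2) + (19) + (-46) + (-27) = -188
Area = |Σ|/2 = 94.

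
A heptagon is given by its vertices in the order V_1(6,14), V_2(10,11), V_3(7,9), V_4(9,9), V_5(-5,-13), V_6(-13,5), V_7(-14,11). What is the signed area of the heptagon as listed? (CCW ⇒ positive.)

-340

Apply the shoelace (surveyor's) formula: 2A = Σ (x_i·y_{i+1} − x_{i+1}·y_i), indices taken mod 7.
Σ = (-74) + (13) + (-18) + (-72) + (-194) + (-73) + (-262) = -680
Signed area = Σ/2 = -340 (negative ⇒ clockwise traversal).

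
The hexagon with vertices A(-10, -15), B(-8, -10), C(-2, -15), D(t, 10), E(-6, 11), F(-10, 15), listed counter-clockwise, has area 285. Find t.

Write out the shoelace sum; only the two edges meeting at D involve t:
2·Area = [((-2)·10 − t·(-15)) + (t·11 − (-6)·10)] + 400
       = 26·t + 440 = 570
⇒ t = 5.

5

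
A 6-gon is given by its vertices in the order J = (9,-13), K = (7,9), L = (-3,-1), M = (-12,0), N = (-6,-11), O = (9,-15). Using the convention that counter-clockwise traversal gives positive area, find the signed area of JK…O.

Apply the surveyor's formula: 2A = Σ (x_i·y_{i+1} − x_{i+1}·y_i), indices taken mod 6.
Σ = (172) + (20) + (-12) + (132) + (189) + (18) = 519
Signed area = Σ/2 = 259.5 (positive ⇒ counter-clockwise traversal).

259.5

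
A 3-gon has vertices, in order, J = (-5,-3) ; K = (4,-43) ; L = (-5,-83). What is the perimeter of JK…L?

162

|JK| = √((9)² + (-40)²) = √1681 = 41
|KL| = √((-9)² + (-40)²) = √1681 = 41
|LJ| = √((0)² + (80)²) = √6400 = 80
Perimeter = 41 + 41 + 80 = 162.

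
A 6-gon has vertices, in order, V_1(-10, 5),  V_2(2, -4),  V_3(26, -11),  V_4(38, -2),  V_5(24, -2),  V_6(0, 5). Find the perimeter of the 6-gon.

104

|V_1V_2| = √((12)² + (-9)²) = √225 = 15
|V_2V_3| = √((24)² + (-7)²) = √625 = 25
|V_3V_4| = √((12)² + (9)²) = √225 = 15
|V_4V_5| = √((-14)² + (0)²) = √196 = 14
|V_5V_6| = √((-24)² + (7)²) = √625 = 25
|V_6V_1| = √((-10)² + (0)²) = √100 = 10
Perimeter = 15 + 25 + 15 + 14 + 25 + 10 = 104.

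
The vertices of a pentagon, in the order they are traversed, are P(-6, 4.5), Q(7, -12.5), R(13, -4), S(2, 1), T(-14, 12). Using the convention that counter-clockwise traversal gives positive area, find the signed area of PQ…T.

Apply the shoelace (surveyor's) formula: 2A = Σ (x_i·y_{i+1} − x_{i+1}·y_i), indices taken mod 5.
Cross-terms: 43.5, 134.5, 21, 38, 9  ⇒  Σ = 246
Signed area = Σ/2 = 123 (positive ⇒ counter-clockwise traversal).

123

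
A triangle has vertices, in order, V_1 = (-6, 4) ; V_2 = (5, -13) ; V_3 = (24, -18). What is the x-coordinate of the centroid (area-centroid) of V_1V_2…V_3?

23/3

Apply Gauss's area formula. First the cross-terms c_i = x_i·y_{i+1} − x_{i+1}·y_i:
  58, 222, -12  ⇒  2A = 268, A = 134.
Then Σ (x_i + x_{i+1})·c_i = 6164, so x̄ = 6164 / (6·134) = 23/3.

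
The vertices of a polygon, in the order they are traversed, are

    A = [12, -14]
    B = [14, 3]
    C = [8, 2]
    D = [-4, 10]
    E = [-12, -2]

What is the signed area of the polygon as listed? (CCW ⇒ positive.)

322

Apply the shoelace (surveyor's) formula: 2A = Σ (x_i·y_{i+1} − x_{i+1}·y_i), indices taken mod 5.
A→B: (12)(3) − (14)(-14) = 232
B→C: (14)(2) − (8)(3) = 4
C→D: (8)(10) − (-4)(2) = 88
D→E: (-4)(-2) − (-12)(10) = 128
E→A: (-12)(-14) − (12)(-2) = 192
Σ = 644
Signed area = Σ/2 = 322 (positive ⇒ counter-clockwise traversal).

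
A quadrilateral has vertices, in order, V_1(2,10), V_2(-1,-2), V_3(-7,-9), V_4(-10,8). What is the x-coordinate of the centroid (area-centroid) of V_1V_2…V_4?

-128/29

Apply the shoelace formula. First the cross-terms c_i = x_i·y_{i+1} − x_{i+1}·y_i:
  6, -5, -146, -116  ⇒  2A = -261, A = -130.5.
Then Σ (x_i + x_{i+1})·c_i = 3456, so x̄ = 3456 / (6·(-130.5)) = -128/29.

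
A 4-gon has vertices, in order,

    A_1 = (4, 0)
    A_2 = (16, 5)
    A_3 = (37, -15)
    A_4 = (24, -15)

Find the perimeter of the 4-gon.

|A_1A_2| = √((12)² + (5)²) = √169 = 13
|A_2A_3| = √((21)² + (-20)²) = √841 = 29
|A_3A_4| = √((-13)² + (0)²) = √169 = 13
|A_4A_1| = √((-20)² + (15)²) = √625 = 25
Perimeter = 13 + 29 + 13 + 25 = 80.

80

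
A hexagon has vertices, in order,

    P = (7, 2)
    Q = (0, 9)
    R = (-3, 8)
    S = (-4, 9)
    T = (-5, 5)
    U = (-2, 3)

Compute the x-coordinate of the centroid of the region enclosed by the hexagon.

1/27

Apply the shoelace formula. First the cross-terms c_i = x_i·y_{i+1} − x_{i+1}·y_i:
  63, 27, 5, 25, -5, -25  ⇒  2A = 90, A = 45.
Then Σ (x_i + x_{i+1})·c_i = 10, so x̄ = 10 / (6·45) = 1/27.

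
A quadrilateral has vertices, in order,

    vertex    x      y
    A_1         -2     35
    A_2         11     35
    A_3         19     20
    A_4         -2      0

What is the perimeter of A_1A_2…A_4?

|A_1A_2| = √((13)² + (0)²) = √169 = 13
|A_2A_3| = √((8)² + (-15)²) = √289 = 17
|A_3A_4| = √((-21)² + (-20)²) = √841 = 29
|A_4A_1| = √((0)² + (35)²) = √1225 = 35
Perimeter = 13 + 17 + 29 + 35 = 94.

94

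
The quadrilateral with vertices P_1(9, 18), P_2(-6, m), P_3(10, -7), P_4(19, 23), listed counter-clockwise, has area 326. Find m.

-4

Write out the shoelace sum; only the two edges meeting at P_2 involve m:
2·Area = [(9·m − (-6)·18) + ((-6)·(-7) − 10·m)] + 498
       = -1·m + 648 = 652
⇒ m = -4.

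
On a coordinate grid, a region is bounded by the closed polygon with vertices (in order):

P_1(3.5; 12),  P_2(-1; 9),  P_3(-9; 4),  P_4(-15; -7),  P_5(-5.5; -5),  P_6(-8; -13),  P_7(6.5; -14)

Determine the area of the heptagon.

317.5

Σ = (43.5) + (77) + (123) + (36.5) + (31.5) + (196.5) + (127) = 635
Area = |Σ|/2 = 317.5.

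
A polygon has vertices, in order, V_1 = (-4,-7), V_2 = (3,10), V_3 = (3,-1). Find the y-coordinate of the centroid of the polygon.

2/3

Apply the surveyor's formula. First the cross-terms c_i = x_i·y_{i+1} − x_{i+1}·y_i:
  -19, -33, -25  ⇒  2A = -77, A = -38.5.
Then Σ (y_i + y_{i+1})·c_i = -154, so ȳ = -154 / (6·(-38.5)) = 2/3.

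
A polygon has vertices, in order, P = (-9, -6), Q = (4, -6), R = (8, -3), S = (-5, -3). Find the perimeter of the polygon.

36

|PQ| = √((13)² + (0)²) = √169 = 13
|QR| = √((4)² + (3)²) = √25 = 5
|RS| = √((-13)² + (0)²) = √169 = 13
|SP| = √((-4)² + (-3)²) = √25 = 5
Perimeter = 13 + 5 + 13 + 5 = 36.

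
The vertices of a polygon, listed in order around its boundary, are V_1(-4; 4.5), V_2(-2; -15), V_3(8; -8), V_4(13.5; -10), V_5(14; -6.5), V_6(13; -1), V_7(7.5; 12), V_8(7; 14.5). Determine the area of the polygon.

316.75

Apply Gauss's area formula: 2A = Σ (x_i·y_{i+1} − x_{i+1}·y_i), indices taken mod 8.
Σ = (69) + (136) + (28) + (52.25) + (70.5) + (163.5) + (24.75) + (89.5) = 633.5
Area = |Σ|/2 = 316.75.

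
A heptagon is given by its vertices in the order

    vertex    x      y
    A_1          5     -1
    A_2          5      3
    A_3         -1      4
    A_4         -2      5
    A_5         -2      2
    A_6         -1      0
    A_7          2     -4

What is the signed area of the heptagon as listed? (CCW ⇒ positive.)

38

Apply the surveyor's formula: 2A = Σ (x_i·y_{i+1} − x_{i+1}·y_i), indices taken mod 7.
A_1→A_2: (5)(3) − (5)(-1) = 20
A_2→A_3: (5)(4) − (-1)(3) = 23
A_3→A_4: (-1)(5) − (-2)(4) = 3
A_4→A_5: (-2)(2) − (-2)(5) = 6
A_5→A_6: (-2)(0) − (-1)(2) = 2
A_6→A_7: (-1)(-4) − (2)(0) = 4
A_7→A_1: (2)(-1) − (5)(-4) = 18
Σ = 76
Signed area = Σ/2 = 38 (positive ⇒ counter-clockwise traversal).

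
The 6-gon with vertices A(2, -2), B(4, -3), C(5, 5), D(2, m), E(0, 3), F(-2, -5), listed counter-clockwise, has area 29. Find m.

The doubled signed area Σ (x_i y_{i+1} − x_{i+1} y_i) is linear in m.
With m=0 it equals 53; the coefficient of m is 5 (from the two edges through D).
So 5·m + 53 = 2·29 = 58 ⇒ m = 1.

1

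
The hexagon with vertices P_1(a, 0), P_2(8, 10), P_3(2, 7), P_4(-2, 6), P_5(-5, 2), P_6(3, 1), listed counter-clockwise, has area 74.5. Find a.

8

Write out the shoelace sum; only the two edges meeting at P_1 involve a:
2·Area = [(3·0 − a·1) + (a·10 − 8·0)] + 77
       = 9·a + 77 = 149
⇒ a = 8.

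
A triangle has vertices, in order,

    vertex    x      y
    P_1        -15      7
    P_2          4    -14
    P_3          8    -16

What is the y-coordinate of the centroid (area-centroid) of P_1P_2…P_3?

-23/3

Apply the surveyor's formula. First the cross-terms c_i = x_i·y_{i+1} − x_{i+1}·y_i:
  182, 48, -184  ⇒  2A = 46, A = 23.
Then Σ (y_i + y_{i+1})·c_i = -1058, so ȳ = -1058 / (6·23) = -23/3.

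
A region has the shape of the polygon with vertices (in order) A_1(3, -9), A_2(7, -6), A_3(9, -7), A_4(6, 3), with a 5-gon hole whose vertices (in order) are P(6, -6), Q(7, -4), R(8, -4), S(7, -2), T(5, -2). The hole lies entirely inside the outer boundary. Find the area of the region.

22

Outer boundary:
Σ = (45) + (5) + (69) + (-63) = 56
Area = |Σ|/2 = 28.
Hole:
Apply the shoelace formula: 2A = Σ (x_i·y_{i+1} − x_{i+1}·y_i), indices taken mod 5.
Σ = (18) + (4) + (12) + (-4) + (-18) = 12
Area = |Σ|/2 = 6.
Net area = 28 − 6 = 22.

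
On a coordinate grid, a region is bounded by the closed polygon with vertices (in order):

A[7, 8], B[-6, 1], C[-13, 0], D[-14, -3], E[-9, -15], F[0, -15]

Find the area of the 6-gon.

Apply Gauss's area formula: 2A = Σ (x_i·y_{i+1} − x_{i+1}·y_i), indices taken mod 6.
Σ = (55) + (13) + (39) + (183) + (135) + (105) = 530
Area = |Σ|/2 = 265.

265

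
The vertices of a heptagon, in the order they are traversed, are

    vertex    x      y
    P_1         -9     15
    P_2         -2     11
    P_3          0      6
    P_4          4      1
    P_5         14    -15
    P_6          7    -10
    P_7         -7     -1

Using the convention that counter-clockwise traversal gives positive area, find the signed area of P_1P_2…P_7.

Apply Gauss's area formula: 2A = Σ (x_i·y_{i+1} − x_{i+1}·y_i), indices taken mod 7.
P_1→P_2: (-9)(11) − (-2)(15) = -69
P_2→P_3: (-2)(6) − (0)(11) = -12
P_3→P_4: (0)(1) − (4)(6) = -24
P_4→P_5: (4)(-15) − (14)(1) = -74
P_5→P_6: (14)(-10) − (7)(-15) = -35
P_6→P_7: (7)(-1) − (-7)(-10) = -77
P_7→P_1: (-7)(15) − (-9)(-1) = -114
Σ = -405
Signed area = Σ/2 = -202.5 (negative ⇒ clockwise traversal).

-202.5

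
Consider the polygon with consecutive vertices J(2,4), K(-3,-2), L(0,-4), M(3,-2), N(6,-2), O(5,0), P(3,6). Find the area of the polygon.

39

Apply the shoelace formula: 2A = Σ (x_i·y_{i+1} − x_{i+1}·y_i), indices taken mod 7.
Σ = (8) + (12) + (12) + (6) + (10) + (30) + (0) = 78
Area = |Σ|/2 = 39.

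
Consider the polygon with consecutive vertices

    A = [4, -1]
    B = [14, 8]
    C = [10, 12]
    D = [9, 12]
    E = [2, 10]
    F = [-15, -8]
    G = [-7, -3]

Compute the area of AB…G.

Σ = (46) + (88) + (12) + (66) + (134) + (-11) + (19) = 354
Area = |Σ|/2 = 177.

177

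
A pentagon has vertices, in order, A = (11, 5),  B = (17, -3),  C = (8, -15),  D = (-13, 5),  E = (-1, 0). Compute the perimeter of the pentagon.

80

|AB| = √((6)² + (-8)²) = √100 = 10
|BC| = √((-9)² + (-12)²) = √225 = 15
|CD| = √((-21)² + (20)²) = √841 = 29
|DE| = √((12)² + (-5)²) = √169 = 13
|EA| = √((12)² + (5)²) = √169 = 13
Perimeter = 10 + 15 + 29 + 13 + 13 = 80.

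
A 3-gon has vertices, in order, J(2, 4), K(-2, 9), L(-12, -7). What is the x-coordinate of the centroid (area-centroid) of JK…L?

Apply the shoelace (surveyor's) formula. First the cross-terms c_i = x_i·y_{i+1} − x_{i+1}·y_i:
  26, 122, -34  ⇒  2A = 114, A = 57.
Then Σ (x_i + x_{i+1})·c_i = -1368, so x̄ = -1368 / (6·57) = -4.

-4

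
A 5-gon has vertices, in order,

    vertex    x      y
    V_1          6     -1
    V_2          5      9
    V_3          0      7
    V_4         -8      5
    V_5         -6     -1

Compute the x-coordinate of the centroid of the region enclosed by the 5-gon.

Apply the surveyor's formula. First the cross-terms c_i = x_i·y_{i+1} − x_{i+1}·y_i:
  59, 35, 56, 38, 12  ⇒  2A = 200, A = 100.
Then Σ (x_i + x_{i+1})·c_i = -156, so x̄ = -156 / (6·100) = -0.26.

-0.26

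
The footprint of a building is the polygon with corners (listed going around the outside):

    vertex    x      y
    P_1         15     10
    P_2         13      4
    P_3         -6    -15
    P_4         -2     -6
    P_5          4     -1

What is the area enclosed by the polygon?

Apply the surveyor's formula: 2A = Σ (x_i·y_{i+1} − x_{i+1}·y_i), indices taken mod 5.
P_1→P_2: (15)(4) − (13)(10) = -70
P_2→P_3: (13)(-15) − (-6)(4) = -171
P_3→P_4: (-6)(-6) − (-2)(-15) = 6
P_4→P_5: (-2)(-1) − (4)(-6) = 26
P_5→P_1: (4)(10) − (15)(-1) = 55
Σ = -154
Area = |Σ|/2 = 77.

77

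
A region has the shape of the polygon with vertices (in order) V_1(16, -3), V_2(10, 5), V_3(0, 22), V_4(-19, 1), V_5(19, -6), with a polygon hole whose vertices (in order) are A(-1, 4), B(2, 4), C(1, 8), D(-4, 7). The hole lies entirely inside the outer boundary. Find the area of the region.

426

Outer boundary:
Apply Gauss's area formula: 2A = Σ (x_i·y_{i+1} − x_{i+1}·y_i), indices taken mod 5.
Σ = (110) + (220) + (418) + (95) + (39) = 882
Area = |Σ|/2 = 441.
Hole:
Apply the shoelace formula: 2A = Σ (x_i·y_{i+1} − x_{i+1}·y_i), indices taken mod 4.
Cross-terms: -12, 12, 39, -9  ⇒  Σ = 30
Area = |Σ|/2 = 15.
Net area = 441 − 15 = 426.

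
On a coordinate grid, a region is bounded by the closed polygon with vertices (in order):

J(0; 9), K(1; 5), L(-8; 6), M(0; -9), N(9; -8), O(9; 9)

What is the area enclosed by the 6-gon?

212

Apply the shoelace (surveyor's) formula: 2A = Σ (x_i·y_{i+1} − x_{i+1}·y_i), indices taken mod 6.
Σ = (-9) + (46) + (72) + (81) + (153) + (81) = 424
Area = |Σ|/2 = 212.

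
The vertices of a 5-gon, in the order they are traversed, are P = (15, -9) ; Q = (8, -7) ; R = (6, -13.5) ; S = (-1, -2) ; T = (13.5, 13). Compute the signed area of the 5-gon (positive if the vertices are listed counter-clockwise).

-213.5

Σ = (-33) + (-66) + (-25.5) + (14) + (-316.5) = -427
Signed area = Σ/2 = -213.5 (negative ⇒ clockwise traversal).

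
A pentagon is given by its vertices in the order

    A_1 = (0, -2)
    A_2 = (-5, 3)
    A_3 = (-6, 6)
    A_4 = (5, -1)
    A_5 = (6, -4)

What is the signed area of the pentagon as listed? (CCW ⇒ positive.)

-36

Apply the surveyor's formula: 2A = Σ (x_i·y_{i+1} − x_{i+1}·y_i), indices taken mod 5.
Cross-terms: -10, -12, -24, -14, -12  ⇒  Σ = -72
Signed area = Σ/2 = -36 (negative ⇒ clockwise traversal).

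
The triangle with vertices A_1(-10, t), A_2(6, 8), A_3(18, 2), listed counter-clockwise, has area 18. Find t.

19

The doubled signed area Σ (x_i y_{i+1} − x_{i+1} y_i) is linear in t.
With t=0 it equals -192; the coefficient of t is 12 (from the two edges through A_1).
So 12·t + -192 = 2·18 = 36 ⇒ t = 19.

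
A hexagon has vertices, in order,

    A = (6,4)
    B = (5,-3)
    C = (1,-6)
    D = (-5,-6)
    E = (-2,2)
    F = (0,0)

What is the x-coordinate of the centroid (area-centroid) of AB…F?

Apply the shoelace (surveyor's) formula. First the cross-terms c_i = x_i·y_{i+1} − x_{i+1}·y_i:
  -38, -27, -36, -22, 0, 0  ⇒  2A = -123, A = -61.5.
Then Σ (x_i + x_{i+1})·c_i = -282, so x̄ = -282 / (6·(-61.5)) = 94/123.

94/123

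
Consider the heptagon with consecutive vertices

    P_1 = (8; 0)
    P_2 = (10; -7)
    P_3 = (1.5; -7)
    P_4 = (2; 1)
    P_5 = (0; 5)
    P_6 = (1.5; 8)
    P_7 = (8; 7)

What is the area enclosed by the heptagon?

Σ = (-56) + (-59.5) + (15.5) + (10) + (-7.5) + (-53.5) + (-56) = -207
Area = |Σ|/2 = 103.5.

103.5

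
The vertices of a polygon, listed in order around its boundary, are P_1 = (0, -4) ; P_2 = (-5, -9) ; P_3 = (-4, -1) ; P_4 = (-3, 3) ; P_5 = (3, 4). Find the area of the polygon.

49.5

Σ = (-20) + (-31) + (-15) + (-21) + (-12) = -99
Area = |Σ|/2 = 49.5.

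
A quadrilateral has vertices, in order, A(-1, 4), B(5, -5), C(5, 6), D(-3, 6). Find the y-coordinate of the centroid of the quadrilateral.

293/123

Apply Gauss's area formula. First the cross-terms c_i = x_i·y_{i+1} − x_{i+1}·y_i:
  -15, 55, 48, -6  ⇒  2A = 82, A = 41.
Then Σ (y_i + y_{i+1})·c_i = 586, so ȳ = 586 / (6·41) = 293/123.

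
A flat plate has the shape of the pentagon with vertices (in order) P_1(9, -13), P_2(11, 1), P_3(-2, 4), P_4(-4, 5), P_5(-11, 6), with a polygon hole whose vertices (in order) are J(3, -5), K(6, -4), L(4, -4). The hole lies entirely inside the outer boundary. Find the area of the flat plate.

Outer boundary:
Apply the shoelace formula: 2A = Σ (x_i·y_{i+1} − x_{i+1}·y_i), indices taken mod 5.
P_1→P_2: (9)(1) − (11)(-13) = 152
P_2→P_3: (11)(4) − (-2)(1) = 46
P_3→P_4: (-2)(5) − (-4)(4) = 6
P_4→P_5: (-4)(6) − (-11)(5) = 31
P_5→P_1: (-11)(-13) − (9)(6) = 89
Σ = 324
Area = |Σ|/2 = 162.
Hole:
Σ = (18) + (-8) + (-8) = 2
Area = |Σ|/2 = 1.
Net area = 162 − 1 = 161.

161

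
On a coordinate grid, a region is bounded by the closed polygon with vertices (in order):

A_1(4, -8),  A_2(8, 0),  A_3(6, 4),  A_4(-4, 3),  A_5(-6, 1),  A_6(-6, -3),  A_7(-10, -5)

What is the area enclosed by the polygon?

134

Apply the shoelace formula: 2A = Σ (x_i·y_{i+1} − x_{i+1}·y_i), indices taken mod 7.
Cross-terms: 64, 32, 34, 14, 24, 0, 100  ⇒  Σ = 268
Area = |Σ|/2 = 134.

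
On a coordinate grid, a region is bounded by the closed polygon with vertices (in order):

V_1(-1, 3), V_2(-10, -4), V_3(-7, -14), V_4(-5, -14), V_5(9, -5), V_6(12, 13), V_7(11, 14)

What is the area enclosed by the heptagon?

287

Apply the shoelace formula: 2A = Σ (x_i·y_{i+1} − x_{i+1}·y_i), indices taken mod 7.
V_1→V_2: (-1)(-4) − (-10)(3) = 34
V_2→V_3: (-10)(-14) − (-7)(-4) = 112
V_3→V_4: (-7)(-14) − (-5)(-14) = 28
V_4→V_5: (-5)(-5) − (9)(-14) = 151
V_5→V_6: (9)(13) − (12)(-5) = 177
V_6→V_7: (12)(14) − (11)(13) = 25
V_7→V_1: (11)(3) − (-1)(14) = 47
Σ = 574
Area = |Σ|/2 = 287.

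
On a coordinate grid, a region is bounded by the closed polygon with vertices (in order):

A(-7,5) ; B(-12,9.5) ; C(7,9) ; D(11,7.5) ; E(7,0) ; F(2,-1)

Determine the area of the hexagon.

142

Σ = (-6.5) + (-174.5) + (-46.5) + (-52.5) + (-7) + (3) = -284
Area = |Σ|/2 = 142.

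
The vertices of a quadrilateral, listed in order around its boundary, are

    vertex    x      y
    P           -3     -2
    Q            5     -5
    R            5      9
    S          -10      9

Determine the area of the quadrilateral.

138.5

Apply the surveyor's formula: 2A = Σ (x_i·y_{i+1} − x_{i+1}·y_i), indices taken mod 4.
P→Q: (-3)(-5) − (5)(-2) = 25
Q→R: (5)(9) − (5)(-5) = 70
R→S: (5)(9) − (-10)(9) = 135
S→P: (-10)(-2) − (-3)(9) = 47
Σ = 277
Area = |Σ|/2 = 138.5.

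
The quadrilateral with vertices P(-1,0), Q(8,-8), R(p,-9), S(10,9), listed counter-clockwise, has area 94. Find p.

9

The doubled signed area Σ (x_i y_{i+1} − x_{i+1} y_i) is linear in p.
With p=0 it equals 35; the coefficient of p is 17 (from the two edges through R).
So 17·p + 35 = 2·94 = 188 ⇒ p = 9.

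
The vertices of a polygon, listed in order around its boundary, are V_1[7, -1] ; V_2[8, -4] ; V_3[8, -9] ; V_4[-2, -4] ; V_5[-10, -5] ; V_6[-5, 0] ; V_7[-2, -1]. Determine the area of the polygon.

Apply the surveyor's formula: 2A = Σ (x_i·y_{i+1} − x_{i+1}·y_i), indices taken mod 7.
Σ = (-20) + (-40) + (-50) + (-30) + (-25) + (5) + (9) = -151
Area = |Σ|/2 = 75.5.

75.5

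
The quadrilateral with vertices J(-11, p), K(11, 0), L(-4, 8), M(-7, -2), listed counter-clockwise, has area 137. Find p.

Write out the shoelace sum; only the two edges meeting at J involve p:
2·Area = [((-7)·p − (-11)·(-2)) + ((-11)·0 − 11·p)] + 152
       = -18·p + 130 = 274
⇒ p = -8.

-8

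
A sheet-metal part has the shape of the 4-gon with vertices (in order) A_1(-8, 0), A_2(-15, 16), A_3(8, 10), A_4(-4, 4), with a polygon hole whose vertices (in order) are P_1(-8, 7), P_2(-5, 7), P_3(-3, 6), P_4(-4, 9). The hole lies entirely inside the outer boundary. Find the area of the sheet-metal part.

Outer boundary:
Apply Gauss's area formula: 2A = Σ (x_i·y_{i+1} − x_{i+1}·y_i), indices taken mod 4.
Σ = (-128) + (-278) + (72) + (32) = -302
Area = |Σ|/2 = 151.
Hole:
P_1→P_2: (-8)(7) − (-5)(7) = -21
P_2→P_3: (-5)(6) − (-3)(7) = -9
P_3→P_4: (-3)(9) − (-4)(6) = -3
P_4→P_1: (-4)(7) − (-8)(9) = 44
Σ = 11
Area = |Σ|/2 = 5.5.
Net area = 151 − 5.5 = 145.5.

145.5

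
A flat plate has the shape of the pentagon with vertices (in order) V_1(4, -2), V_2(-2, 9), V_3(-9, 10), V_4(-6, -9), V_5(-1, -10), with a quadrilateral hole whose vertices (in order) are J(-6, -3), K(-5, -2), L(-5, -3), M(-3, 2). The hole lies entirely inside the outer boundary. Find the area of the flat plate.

Outer boundary:
Apply the shoelace (surveyor's) formula: 2A = Σ (x_i·y_{i+1} − x_{i+1}·y_i), indices taken mod 5.
Cross-terms: 32, 61, 141, 51, 42  ⇒  Σ = 327
Area = |Σ|/2 = 163.5.
Hole:
Apply Gauss's area formula: 2A = Σ (x_i·y_{i+1} − x_{i+1}·y_i), indices taken mod 4.
Σ = (-3) + (5) + (-19) + (21) = 4
Area = |Σ|/2 = 2.
Net area = 163.5 − 2 = 161.5.

161.5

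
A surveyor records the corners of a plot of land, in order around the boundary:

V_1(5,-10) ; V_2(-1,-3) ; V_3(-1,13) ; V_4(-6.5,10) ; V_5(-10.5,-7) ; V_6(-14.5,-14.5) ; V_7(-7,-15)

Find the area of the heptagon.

Cross-terms: -25, -16, 74.5, 150.5, 50.75, 116, 145  ⇒  Σ = 495.75
Area = |Σ|/2 = 247.875.

247.875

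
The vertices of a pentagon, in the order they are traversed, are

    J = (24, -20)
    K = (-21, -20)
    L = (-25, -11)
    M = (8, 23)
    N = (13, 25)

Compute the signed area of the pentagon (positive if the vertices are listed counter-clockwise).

Σ = (-900) + (-269) + (-487) + (-99) + (-860) = -2615
Signed area = Σ/2 = -1307.5 (negative ⇒ clockwise traversal).

-1307.5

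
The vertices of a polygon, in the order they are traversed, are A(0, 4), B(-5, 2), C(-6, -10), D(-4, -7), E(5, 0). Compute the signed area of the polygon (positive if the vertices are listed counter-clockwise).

Σ = (20) + (62) + (2) + (35) + (20) = 139
Signed area = Σ/2 = 69.5 (positive ⇒ counter-clockwise traversal).

69.5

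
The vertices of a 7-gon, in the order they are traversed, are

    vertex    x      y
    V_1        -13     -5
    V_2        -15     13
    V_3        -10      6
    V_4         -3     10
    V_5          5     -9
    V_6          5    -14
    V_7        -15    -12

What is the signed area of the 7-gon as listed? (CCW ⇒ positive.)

-342.5

Σ = (-244) + (40) + (-82) + (-23) + (-25) + (-270) + (-81) = -685
Signed area = Σ/2 = -342.5 (negative ⇒ clockwise traversal).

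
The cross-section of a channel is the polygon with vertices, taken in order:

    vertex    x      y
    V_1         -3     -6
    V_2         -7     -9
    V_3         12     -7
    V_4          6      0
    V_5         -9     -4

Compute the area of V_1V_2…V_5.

101

Σ = (-15) + (157) + (42) + (-24) + (42) = 202
Area = |Σ|/2 = 101.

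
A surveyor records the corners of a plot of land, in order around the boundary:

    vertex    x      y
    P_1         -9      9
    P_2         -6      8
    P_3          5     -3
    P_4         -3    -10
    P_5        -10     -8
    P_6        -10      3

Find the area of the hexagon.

174

Apply Gauss's area formula: 2A = Σ (x_i·y_{i+1} − x_{i+1}·y_i), indices taken mod 6.
Σ = (-18) + (-22) + (-59) + (-76) + (-110) + (-63) = -348
Area = |Σ|/2 = 174.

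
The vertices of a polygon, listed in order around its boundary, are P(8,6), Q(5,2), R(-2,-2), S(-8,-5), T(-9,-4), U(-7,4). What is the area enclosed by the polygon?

Apply the shoelace formula: 2A = Σ (x_i·y_{i+1} − x_{i+1}·y_i), indices taken mod 6.
P→Q: (8)(2) − (5)(6) = -14
Q→R: (5)(-2) − (-2)(2) = -6
R→S: (-2)(-5) − (-8)(-2) = -6
S→T: (-8)(-4) − (-9)(-5) = -13
T→U: (-9)(4) − (-7)(-4) = -64
U→P: (-7)(6) − (8)(4) = -74
Σ = -177
Area = |Σ|/2 = 88.5.

88.5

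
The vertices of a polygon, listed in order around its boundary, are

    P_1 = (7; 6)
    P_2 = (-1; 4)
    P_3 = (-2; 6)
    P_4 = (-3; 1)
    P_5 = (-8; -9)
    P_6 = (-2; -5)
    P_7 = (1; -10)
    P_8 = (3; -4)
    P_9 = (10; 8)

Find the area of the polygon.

Σ = (34) + (2) + (16) + (35) + (22) + (25) + (26) + (64) + (4) = 228
Area = |Σ|/2 = 114.

114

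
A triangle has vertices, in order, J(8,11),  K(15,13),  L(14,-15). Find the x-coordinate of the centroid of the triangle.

37/3

Apply the shoelace (surveyor's) formula. First the cross-terms c_i = x_i·y_{i+1} − x_{i+1}·y_i:
  -61, -407, 274  ⇒  2A = -194, A = -97.
Then Σ (x_i + x_{i+1})·c_i = -7178, so x̄ = -7178 / (6·(-97)) = 37/3.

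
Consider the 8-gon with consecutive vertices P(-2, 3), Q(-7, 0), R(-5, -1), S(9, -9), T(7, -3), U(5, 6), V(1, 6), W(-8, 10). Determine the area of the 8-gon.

126.5

Σ = (21) + (7) + (54) + (36) + (57) + (24) + (58) + (-4) = 253
Area = |Σ|/2 = 126.5.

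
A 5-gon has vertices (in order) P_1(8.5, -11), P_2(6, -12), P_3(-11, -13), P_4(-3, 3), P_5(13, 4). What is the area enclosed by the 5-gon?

Apply the surveyor's formula: 2A = Σ (x_i·y_{i+1} − x_{i+1}·y_i), indices taken mod 5.
Σ = (-36) + (-210) + (-72) + (-51) + (-177) = -546
Area = |Σ|/2 = 273.

273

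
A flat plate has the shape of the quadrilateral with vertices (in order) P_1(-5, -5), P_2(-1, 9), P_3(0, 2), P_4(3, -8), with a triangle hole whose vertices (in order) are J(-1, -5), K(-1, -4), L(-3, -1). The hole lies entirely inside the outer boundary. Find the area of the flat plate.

Outer boundary:
P_1→P_2: (-5)(9) − (-1)(-5) = -50
P_2→P_3: (-1)(2) − (0)(9) = -2
P_3→P_4: (0)(-8) − (3)(2) = -6
P_4→P_1: (3)(-5) − (-5)(-8) = -55
Σ = -113
Area = |Σ|/2 = 56.5.
Hole:
Apply the shoelace (surveyor's) formula: 2A = Σ (x_i·y_{i+1} − x_{i+1}·y_i), indices taken mod 3.
Σ = (-1) + (-11) + (14) = 2
Area = |Σ|/2 = 1.
Net area = 56.5 − 1 = 55.5.

55.5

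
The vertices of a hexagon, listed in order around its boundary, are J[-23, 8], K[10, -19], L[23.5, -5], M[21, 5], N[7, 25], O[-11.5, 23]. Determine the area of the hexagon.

Apply the shoelace (surveyor's) formula: 2A = Σ (x_i·y_{i+1} − x_{i+1}·y_i), indices taken mod 6.
Cross-terms: 357, 396.5, 222.5, 490, 448.5, 437  ⇒  Σ = 2351.5
Area = |Σ|/2 = 1175.75.

1175.75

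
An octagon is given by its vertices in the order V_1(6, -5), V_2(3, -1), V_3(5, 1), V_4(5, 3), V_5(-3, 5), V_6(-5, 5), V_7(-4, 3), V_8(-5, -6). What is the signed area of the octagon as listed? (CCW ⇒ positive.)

Apply the surveyor's formula: 2A = Σ (x_i·y_{i+1} − x_{i+1}·y_i), indices taken mod 8.
V_1→V_2: (6)(-1) − (3)(-5) = 9
V_2→V_3: (3)(1) − (5)(-1) = 8
V_3→V_4: (5)(3) − (5)(1) = 10
V_4→V_5: (5)(5) − (-3)(3) = 34
V_5→V_6: (-3)(5) − (-5)(5) = 10
V_6→V_7: (-5)(3) − (-4)(5) = 5
V_7→V_8: (-4)(-6) − (-5)(3) = 39
V_8→V_1: (-5)(-5) − (6)(-6) = 61
Σ = 176
Signed area = Σ/2 = 88 (positive ⇒ counter-clockwise traversal).

88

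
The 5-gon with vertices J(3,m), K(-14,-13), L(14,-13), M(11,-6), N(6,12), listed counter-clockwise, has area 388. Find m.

13

The doubled signed area Σ (x_i y_{i+1} − x_{i+1} y_i) is linear in m.
With m=0 it equals 516; the coefficient of m is 20 (from the two edges through J).
So 20·m + 516 = 2·388 = 776 ⇒ m = 13.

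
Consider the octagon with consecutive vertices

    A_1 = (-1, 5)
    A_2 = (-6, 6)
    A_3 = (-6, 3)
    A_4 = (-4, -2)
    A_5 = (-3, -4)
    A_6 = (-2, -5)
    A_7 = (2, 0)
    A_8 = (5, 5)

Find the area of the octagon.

66.5

Σ = (24) + (18) + (24) + (10) + (7) + (10) + (10) + (30) = 133
Area = |Σ|/2 = 66.5.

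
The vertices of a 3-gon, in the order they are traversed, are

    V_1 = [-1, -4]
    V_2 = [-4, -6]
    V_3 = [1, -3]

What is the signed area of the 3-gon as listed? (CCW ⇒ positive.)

0.5

Apply the shoelace (surveyor's) formula: 2A = Σ (x_i·y_{i+1} − x_{i+1}·y_i), indices taken mod 3.
Σ = (-10) + (18) + (-7) = 1
Signed area = Σ/2 = 0.5 (positive ⇒ counter-clockwise traversal).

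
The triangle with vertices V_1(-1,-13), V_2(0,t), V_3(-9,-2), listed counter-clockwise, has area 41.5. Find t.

The doubled signed area Σ (x_i y_{i+1} − x_{i+1} y_i) is linear in t.
With t=0 it equals 115; the coefficient of t is 8 (from the two edges through V_2).
So 8·t + 115 = 2·41.5 = 83 ⇒ t = -4.

-4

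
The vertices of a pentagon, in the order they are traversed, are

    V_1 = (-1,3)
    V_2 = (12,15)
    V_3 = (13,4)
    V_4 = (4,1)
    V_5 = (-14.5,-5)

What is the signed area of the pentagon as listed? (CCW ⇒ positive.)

-127.5

Apply the shoelace formula: 2A = Σ (x_i·y_{i+1} − x_{i+1}·y_i), indices taken mod 5.
V_1→V_2: (-1)(15) − (12)(3) = -51
V_2→V_3: (12)(4) − (13)(15) = -147
V_3→V_4: (13)(1) − (4)(4) = -3
V_4→V_5: (4)(-5) − (-14.5)(1) = -5.5
V_5→V_1: (-14.5)(3) − (-1)(-5) = -48.5
Σ = -255
Signed area = Σ/2 = -127.5 (negative ⇒ clockwise traversal).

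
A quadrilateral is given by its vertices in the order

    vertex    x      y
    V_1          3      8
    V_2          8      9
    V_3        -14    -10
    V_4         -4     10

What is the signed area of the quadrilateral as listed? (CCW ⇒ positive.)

-116.5

Apply the shoelace (surveyor's) formula: 2A = Σ (x_i·y_{i+1} − x_{i+1}·y_i), indices taken mod 4.
Σ = (-37) + (46) + (-180) + (-62) = -233
Signed area = Σ/2 = -116.5 (negative ⇒ clockwise traversal).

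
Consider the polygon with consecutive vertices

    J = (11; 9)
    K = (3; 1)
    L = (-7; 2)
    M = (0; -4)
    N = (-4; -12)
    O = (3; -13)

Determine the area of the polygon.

Apply the shoelace (surveyor's) formula: 2A = Σ (x_i·y_{i+1} − x_{i+1}·y_i), indices taken mod 6.
Σ = (-16) + (13) + (28) + (-16) + (88) + (170) = 267
Area = |Σ|/2 = 133.5.

133.5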